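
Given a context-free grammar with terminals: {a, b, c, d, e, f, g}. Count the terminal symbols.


Terminal symbols: a, b, c, d, e, f, g
Counting each: a (#1), b (#2), c (#3), d (#4), e (#5), f (#6), g (#7)
Total = 7

7


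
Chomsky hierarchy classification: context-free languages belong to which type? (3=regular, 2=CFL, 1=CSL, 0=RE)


Chomsky hierarchy levels:
  Type 3: Regular (DFA/NFA/regex)
  Type 2: Context-free (PDA)
  Type 1: Context-sensitive
  Type 0: Recursively enumerable (TM)
'context-free' corresponds to Type 2

2


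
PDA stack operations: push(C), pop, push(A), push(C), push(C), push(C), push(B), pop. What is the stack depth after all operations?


Tracing stack operations:
  push(C) -> stack = [C], depth=1
  pop -> removed C, stack = [], depth=0
  push(A) -> stack = [A], depth=1
  push(C) -> stack = [A,C], depth=2
  push(C) -> stack = [A,C,C], depth=3
  push(C) -> stack = [A,C,C,C], depth=4
  push(B) -> stack = [A,C,C,C,B], depth=5
  pop -> removed B, stack = [A,C,C,C], depth=4
Final depth = 4

4


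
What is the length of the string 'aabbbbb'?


String: 'aabbbbb'
Counting characters:
  'a' appears 2 time(s)
  'b' appears 5 time(s)
Total length = 2 + 5 = 7

7


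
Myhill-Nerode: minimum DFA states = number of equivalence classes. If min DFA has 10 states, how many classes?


Myhill-Nerode theorem:
Number of equivalence classes = number of states in minimal DFA
Minimal DFA states = 10
Therefore equivalence classes = 10

10


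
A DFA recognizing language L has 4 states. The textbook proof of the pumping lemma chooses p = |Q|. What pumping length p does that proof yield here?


Pumping lemma for regular languages (standard proof):
Take p = |Q|, the number of DFA states.
Any string of length >= |Q| passes through |Q|+1 states while reading its first |Q| symbols,
so by pigeonhole some state repeats, giving the loop that can be pumped.
Here |Q| = 4
Therefore the proof uses p = 4

4


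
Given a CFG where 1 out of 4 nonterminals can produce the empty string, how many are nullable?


Nonterminals: {S, A, B, C}
A nonterminal is nullable if it can derive epsilon
Counting nullable nonterminals: 1
Total nullable = 1

1


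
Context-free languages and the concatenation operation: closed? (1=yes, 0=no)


CFL closure properties:
  Closed under: union, concatenation, Kleene star
  NOT closed under: intersection, complement
Operation 'concatenation' is in closed list -> Yes (closed)

1


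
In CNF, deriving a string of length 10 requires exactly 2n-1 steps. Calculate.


Chomsky Normal Form derivation:
String length n = 10
Each step either:
  - Splits a nonterminal into two (n-1 such steps)
  - Converts a nonterminal to terminal (n such steps)
Total = (n-1) + n = 2n - 1
= 2(10) - 1
= 20 - 1
= 19

19


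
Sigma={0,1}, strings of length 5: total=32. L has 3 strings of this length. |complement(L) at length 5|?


Alphabet: {0,1}
String length: 5
Total strings of length 5 = 2^5 = 32
Strings in L = 3
Complement = total - |L|
= 32 - 3
= 29

29


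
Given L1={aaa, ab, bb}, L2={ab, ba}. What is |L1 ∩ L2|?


L1 = {aaa, ab, bb}
L2 = {ab, ba}
Checking each string in L1 against L2:
  'aaa': in L2? No
  'ab': in L2? Yes
  'bb': in L2? No
Intersection = {ab}
|L1 ∩ L2| = 1

1


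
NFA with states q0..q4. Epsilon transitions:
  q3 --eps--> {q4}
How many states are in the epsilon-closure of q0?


Starting from q0
Initialize closure = {q0}
q0 has no outgoing epsilon transitions -> nothing to add
Final closure: {q0}
Size = 1

1


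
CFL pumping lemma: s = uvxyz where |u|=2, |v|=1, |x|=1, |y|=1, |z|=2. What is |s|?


|s| = |u| + |v| + |x| + |y| + |z|
= 2 + 1 + 1 + 1 + 2
= 3 + 1 + 3
= 4 + 3
= 7

7


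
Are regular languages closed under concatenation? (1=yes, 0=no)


Regular languages are closed under:
- Union (DFA product construction)
- Intersection (DFA product construction)
- Complement (swap accept/reject states)
- Concatenation (NFA construction)
- Kleene star (NFA construction)
concatenation is in this list
Therefore: closed

1


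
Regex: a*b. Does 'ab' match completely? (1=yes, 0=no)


Pattern: a*b
String: 'ab'
Pattern requires: zero or more 'a's followed by exactly one 'b'
Found 1 leading 'a's
Remaining: 'b'
Remaining is exactly 'b' -> match
Result: 1

1


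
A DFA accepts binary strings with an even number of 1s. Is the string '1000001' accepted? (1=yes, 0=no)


DFA has 2 states: q_even (start, accept=yes) and q_odd
Processing string '1000001' character by character:
  Position 0: read '1', 1-count=1 -> q_odd
  Position 1: read '0', 1-count=1 -> q_odd (no change)
  Position 2: read '0', 1-count=1 -> q_odd (no change)
  Position 3: read '0', 1-count=1 -> q_odd (no change)
  Position 4: read '0', 1-count=1 -> q_odd (no change)
  Position 5: read '0', 1-count=1 -> q_odd (no change)
  Position 6: read '1', 1-count=2 -> q_even
Final state: q_even, total 1s = 2 (even); the DFA requires an even count -> accept

1


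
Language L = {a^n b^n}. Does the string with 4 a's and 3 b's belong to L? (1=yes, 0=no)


Language requires equal numbers of a's and b's
PDA pushes for each 'a', pops for each 'b'
Number of a's = 4
Number of b's = 3
4 != 3 -> Reject

0


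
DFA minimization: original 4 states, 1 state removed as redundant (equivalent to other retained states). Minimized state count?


Original DFA: 4 states
Redundant states removed: 1
Minimized states = original - removed
= 4 - 1
= 3

3


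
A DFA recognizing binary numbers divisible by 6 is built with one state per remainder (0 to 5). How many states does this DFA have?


Divisibility by 6 is tracked via the remainder mod 6: 0, 1, ..., 5
The construction assigns one state to each remainder
Number of remainders = 6

6


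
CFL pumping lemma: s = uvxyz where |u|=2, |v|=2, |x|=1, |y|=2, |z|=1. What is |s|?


|s| = |u| + |v| + |x| + |y| + |z|
= 2 + 2 + 1 + 2 + 1
= 4 + 1 + 3
= 5 + 3
= 8

8


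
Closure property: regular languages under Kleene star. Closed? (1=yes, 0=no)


Regular languages are closed under:
- Union (DFA product construction)
- Intersection (DFA product construction)
- Complement (swap accept/reject states)
- Concatenation (NFA construction)
- Kleene star (NFA construction)
Kleene star is in this list
Therefore: closed

1


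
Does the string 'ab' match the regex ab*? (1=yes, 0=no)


Pattern: ab*
String: 'ab'
Pattern requires: exactly one 'a' followed by zero or more 'b's
First char is 'a' -> OK
Rest 'b': all b's? Yes
Result: 1

1


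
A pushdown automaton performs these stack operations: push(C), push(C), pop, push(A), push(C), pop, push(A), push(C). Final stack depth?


Tracing stack operations:
  push(C) -> stack = [C], depth=1
  push(C) -> stack = [C,C], depth=2
  pop -> removed C, stack = [C], depth=1
  push(A) -> stack = [C,A], depth=2
  push(C) -> stack = [C,A,C], depth=3
  pop -> removed C, stack = [C,A], depth=2
  push(A) -> stack = [C,A,A], depth=3
  push(C) -> stack = [C,A,A,C], depth=4
Final depth = 4

4


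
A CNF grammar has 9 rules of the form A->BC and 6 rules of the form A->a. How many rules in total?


CNF allows two rule forms:
  A -> BC (binary): 9 rules
  A -> a (terminal): 6 rules
Total = 9 + 6 = 15

15


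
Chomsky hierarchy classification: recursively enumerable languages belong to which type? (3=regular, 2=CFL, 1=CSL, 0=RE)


Chomsky hierarchy levels:
  Type 3: Regular (DFA/NFA/regex)
  Type 2: Context-free (PDA)
  Type 1: Context-sensitive
  Type 0: Recursively enumerable (TM)
'recursively enumerable' corresponds to Type 0

0


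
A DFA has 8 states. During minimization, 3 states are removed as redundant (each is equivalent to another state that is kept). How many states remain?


Original DFA: 8 states
Redundant states removed: 3
Minimized states = original - removed
= 8 - 3
= 5

5


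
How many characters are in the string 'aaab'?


String: 'aaab'
Counting characters:
  'a' appears 3 time(s)
  'b' appears 1 time(s)
Total length = 3 + 1 = 4

4


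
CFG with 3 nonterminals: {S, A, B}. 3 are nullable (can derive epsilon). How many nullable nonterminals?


Nonterminals: {S, A, B}
A nonterminal is nullable if it can derive epsilon
Counting nullable nonterminals: 3
Total nullable = 3

3


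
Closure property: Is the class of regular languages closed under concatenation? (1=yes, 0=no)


Regular languages are closed under all standard operations:
- Union: Yes (product construction)
- Intersection: Yes (product construction)
- Complement: Yes (swap accept/reject)
- Concatenation: Yes (NFA construction)
Operation: concatenation -> Closed

1


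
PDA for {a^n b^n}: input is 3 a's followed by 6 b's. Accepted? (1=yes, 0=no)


Language requires equal numbers of a's and b's
PDA pushes for each 'a', pops for each 'b'
Number of a's = 3
Number of b's = 6
3 != 6 -> Reject

0


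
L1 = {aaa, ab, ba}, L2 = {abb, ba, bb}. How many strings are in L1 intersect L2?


L1 = {aaa, ab, ba}
L2 = {abb, ba, bb}
Checking each string in L1 against L2:
  'aaa': in L2? No
  'ab': in L2? No
  'ba': in L2? Yes
Intersection = {ba}
|L1 ∩ L2| = 1

1


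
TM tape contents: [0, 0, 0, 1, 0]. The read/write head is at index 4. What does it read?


Tape: [0, 0, 0, 1, 0]
Positions: 0 1 2 3 4
Values:    0 0 0 1 0
Head at position 4
tape[4] = 0

0


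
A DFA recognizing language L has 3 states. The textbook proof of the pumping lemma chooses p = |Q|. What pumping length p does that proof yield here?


Pumping lemma for regular languages (standard proof):
Take p = |Q|, the number of DFA states.
Any string of length >= |Q| passes through |Q|+1 states while reading its first |Q| symbols,
so by pigeonhole some state repeats, giving the loop that can be pumped.
Here |Q| = 3
Therefore the proof uses p = 3

3


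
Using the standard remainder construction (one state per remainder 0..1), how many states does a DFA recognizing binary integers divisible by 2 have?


Divisibility by 2 is tracked via the remainder mod 2: 0, 1, ..., 1
The construction assigns one state to each remainder
Number of remainders = 2

2


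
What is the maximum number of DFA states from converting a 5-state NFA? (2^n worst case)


NFA has 5 states
Subset construction: each DFA state = subset of NFA states
Maximum subsets = 2^5
2^5 = 32

32


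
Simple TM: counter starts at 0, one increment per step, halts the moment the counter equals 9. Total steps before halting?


Counter starts at 0. Counting sequence:
  Step 1: counter = 1
  Step 2: counter = 2
  Step 3: counter = 3
  Step 4: counter = 4
  Step 5: counter = 5
  Step 6: counter = 6
  ...
  Step 9: counter = 9
Counter reached 9 -> halt
Total steps = 9

9


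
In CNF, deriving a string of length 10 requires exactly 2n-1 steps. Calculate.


Chomsky Normal Form derivation:
String length n = 10
Each step either:
  - Splits a nonterminal into two (n-1 such steps)
  - Converts a nonterminal to terminal (n such steps)
Total = (n-1) + n = 2n - 1
= 2(10) - 1
= 20 - 1
= 19

19


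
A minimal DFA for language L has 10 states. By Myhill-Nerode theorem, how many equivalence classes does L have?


Myhill-Nerode theorem:
Number of equivalence classes = number of states in minimal DFA
Minimal DFA states = 10
Therefore equivalence classes = 10

10


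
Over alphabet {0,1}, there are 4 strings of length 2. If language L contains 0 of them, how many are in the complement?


Alphabet: {0,1}
String length: 2
Total strings of length 2 = 2^2 = 4
Strings in L = 0
Complement = total - |L|
= 4 - 0
= 4

4


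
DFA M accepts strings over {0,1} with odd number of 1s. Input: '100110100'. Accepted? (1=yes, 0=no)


DFA has 2 states: q_even (start, accept=no) and q_odd
Processing string '100110100' character by character:
  Position 0: read '1', 1-count=1 -> q_odd
  Position 1: read '0', 1-count=1 -> q_odd (no change)
  Position 2: read '0', 1-count=1 -> q_odd (no change)
  Position 3: read '1', 1-count=2 -> q_even
  Position 4: read '1', 1-count=3 -> q_odd
  Position 5: read '0', 1-count=3 -> q_odd (no change)
  Position 6: read '1', 1-count=4 -> q_even
  Position 7: read '0', 1-count=4 -> q_even (no change)
  Position 8: read '0', 1-count=4 -> q_even (no change)
Final state: q_even, total 1s = 4 (even); the DFA requires an odd count -> reject

0


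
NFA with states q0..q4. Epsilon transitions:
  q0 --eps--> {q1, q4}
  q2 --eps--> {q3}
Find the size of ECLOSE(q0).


Starting from q0
Initialize closure = {q0}
Follow epsilon from q0 -> add q1
Follow epsilon from q0 -> add q4
Final closure: {q0, q1, q4}
Size = 3

3


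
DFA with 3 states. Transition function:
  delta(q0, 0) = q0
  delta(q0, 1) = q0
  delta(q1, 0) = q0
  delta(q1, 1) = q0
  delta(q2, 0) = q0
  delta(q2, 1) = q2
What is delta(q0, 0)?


Looking up transition function:
delta(q0, 0) in the table
Row: q0, Column: 0
Result: q0

q0


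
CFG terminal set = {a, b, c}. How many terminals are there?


Terminal symbols: a, b, c
Counting each: a (#1), b (#2), c (#3)
Total = 3

3


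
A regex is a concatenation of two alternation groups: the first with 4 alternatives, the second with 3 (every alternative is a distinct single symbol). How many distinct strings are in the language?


First group: 4 alternatives
Second group: 3 alternatives
Concatenation: each choice from group 1 pairs with each from group 2
Total = 4 x 3 = 12

12


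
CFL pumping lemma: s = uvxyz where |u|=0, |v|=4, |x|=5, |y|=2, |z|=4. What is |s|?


|s| = |u| + |v| + |x| + |y| + |z|
= 0 + 4 + 5 + 2 + 4
= 4 + 5 + 6
= 9 + 6
= 15

15


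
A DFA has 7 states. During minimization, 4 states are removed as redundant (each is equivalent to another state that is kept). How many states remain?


Original DFA: 7 states
Redundant states removed: 4
Minimized states = original - removed
= 7 - 4
= 3

3


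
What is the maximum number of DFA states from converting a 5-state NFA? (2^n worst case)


NFA has 5 states
Subset construction: each DFA state = subset of NFA states
Maximum subsets = 2^5
2^5 = 32

32


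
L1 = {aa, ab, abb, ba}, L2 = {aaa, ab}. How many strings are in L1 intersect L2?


L1 = {aa, ab, abb, ba}
L2 = {aaa, ab}
Checking each string in L1 against L2:
  'aa': in L2? No
  'ab': in L2? Yes
  'abb': in L2? No
  'ba': in L2? No
Intersection = {ab}
|L1 ∩ L2| = 1

1


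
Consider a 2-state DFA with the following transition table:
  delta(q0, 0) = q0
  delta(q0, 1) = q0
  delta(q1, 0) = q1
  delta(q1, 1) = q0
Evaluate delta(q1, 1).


Looking up transition function:
delta(q1, 1) in the table
Row: q1, Column: 1
Result: q0

q0


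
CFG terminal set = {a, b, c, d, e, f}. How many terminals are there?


Terminal symbols: a, b, c, d, e, f
Counting each: a (#1), b (#2), c (#3), d (#4), e (#5), f (#6)
Total = 6

6


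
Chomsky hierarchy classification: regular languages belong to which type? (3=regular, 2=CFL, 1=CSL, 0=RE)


Chomsky hierarchy levels:
  Type 3: Regular (DFA/NFA/regex)
  Type 2: Context-free (PDA)
  Type 1: Context-sensitive
  Type 0: Recursively enumerable (TM)
'regular' corresponds to Type 3

3


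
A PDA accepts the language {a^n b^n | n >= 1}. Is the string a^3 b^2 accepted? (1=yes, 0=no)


Language requires equal numbers of a's and b's
PDA pushes for each 'a', pops for each 'b'
Number of a's = 3
Number of b's = 2
3 != 2 -> Reject

0


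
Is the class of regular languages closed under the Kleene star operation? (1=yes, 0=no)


Regular languages are closed under:
- Union (DFA product construction)
- Intersection (DFA product construction)
- Complement (swap accept/reject states)
- Concatenation (NFA construction)
- Kleene star (NFA construction)
Kleene star is in this list
Therefore: closed

1


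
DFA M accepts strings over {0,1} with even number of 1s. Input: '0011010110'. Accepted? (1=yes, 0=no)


DFA has 2 states: q_even (start, accept=yes) and q_odd
Processing string '0011010110' character by character:
  Position 0: read '0', 1-count=0 -> q_even (no change)
  Position 1: read '0', 1-count=0 -> q_even (no change)
  Position 2: read '1', 1-count=1 -> q_odd
  Position 3: read '1', 1-count=2 -> q_even
  Position 4: read '0', 1-count=2 -> q_even (no change)
  Position 5: read '1', 1-count=3 -> q_odd
  Position 6: read '0', 1-count=3 -> q_odd (no change)
  Position 7: read '1', 1-count=4 -> q_even
  Position 8: read '1', 1-count=5 -> q_odd
  Position 9: read '0', 1-count=5 -> q_odd (no change)
Final state: q_odd, total 1s = 5 (odd); the DFA requires an even count -> reject

0


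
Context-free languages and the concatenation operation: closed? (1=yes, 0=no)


CFL closure properties:
  Closed under: union, concatenation, Kleene star
  NOT closed under: intersection, complement
Operation 'concatenation' is in closed list -> Yes (closed)

1


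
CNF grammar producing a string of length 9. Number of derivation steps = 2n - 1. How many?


Chomsky Normal Form derivation:
String length n = 9
Each step either:
  - Splits a nonterminal into two (n-1 such steps)
  - Converts a nonterminal to terminal (n such steps)
Total = (n-1) + n = 2n - 1
= 2(9) - 1
= 18 - 1
= 17

17


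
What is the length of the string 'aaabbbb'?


String: 'aaabbbb'
Counting characters:
  'a' appears 3 time(s)
  'b' appears 4 time(s)
Total length = 3 + 4 = 7

7


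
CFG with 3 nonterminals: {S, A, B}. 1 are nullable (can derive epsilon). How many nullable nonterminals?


Nonterminals: {S, A, B}
A nonterminal is nullable if it can derive epsilon
Counting nullable nonterminals: 1
Total nullable = 1

1


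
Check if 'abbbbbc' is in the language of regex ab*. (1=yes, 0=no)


Pattern: ab*
String: 'abbbbbc'
Pattern requires: exactly one 'a' followed by zero or more 'b's
First char is 'a' -> OK
Rest 'bbbbbc': all b's? No
Result: 0

0


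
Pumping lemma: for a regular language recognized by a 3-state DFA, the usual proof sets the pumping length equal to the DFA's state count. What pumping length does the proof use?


Pumping lemma for regular languages (standard proof):
Take p = |Q|, the number of DFA states.
Any string of length >= |Q| passes through |Q|+1 states while reading its first |Q| symbols,
so by pigeonhole some state repeats, giving the loop that can be pumped.
Here |Q| = 3
Therefore the proof uses p = 3

3


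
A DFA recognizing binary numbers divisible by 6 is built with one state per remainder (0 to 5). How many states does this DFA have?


Divisibility by 6 is tracked via the remainder mod 6: 0, 1, ..., 5
The construction assigns one state to each remainder
Number of remainders = 6

6


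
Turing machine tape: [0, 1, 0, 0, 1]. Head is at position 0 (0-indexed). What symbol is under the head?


Tape: [0, 1, 0, 0, 1]
Positions: 0 1 2 3 4
Values:    0 1 0 0 1
Head at position 0
tape[0] = 0

0


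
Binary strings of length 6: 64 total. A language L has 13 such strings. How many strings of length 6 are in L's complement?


Alphabet: {0,1}
String length: 6
Total strings of length 6 = 2^6 = 64
Strings in L = 13
Complement = total - |L|
= 64 - 13
= 51

51


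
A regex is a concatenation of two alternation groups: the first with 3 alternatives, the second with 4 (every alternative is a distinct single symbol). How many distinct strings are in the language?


First group: 3 alternatives
Second group: 4 alternatives
Concatenation: each choice from group 1 pairs with each from group 2
Total = 3 x 4 = 12

12


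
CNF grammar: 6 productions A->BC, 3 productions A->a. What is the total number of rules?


CNF allows two rule forms:
  A -> BC (binary): 6 rules
  A -> a (terminal): 3 rules
Total = 6 + 3 = 9

9


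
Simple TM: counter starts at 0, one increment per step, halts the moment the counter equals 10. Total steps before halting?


Counter starts at 0. Counting sequence:
  Step 1: counter = 1
  Step 2: counter = 2
  Step 3: counter = 3
  Step 4: counter = 4
  Step 5: counter = 5
  Step 6: counter = 6
  ...
  Step 10: counter = 10
Counter reached 10 -> halt
Total steps = 10

10


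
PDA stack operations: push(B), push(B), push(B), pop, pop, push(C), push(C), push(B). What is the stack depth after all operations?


Tracing stack operations:
  push(B) -> stack = [B], depth=1
  push(B) -> stack = [B,B], depth=2
  push(B) -> stack = [B,B,B], depth=3
  pop -> removed B, stack = [B,B], depth=2
  pop -> removed B, stack = [B], depth=1
  push(C) -> stack = [B,C], depth=2
  push(C) -> stack = [B,C,C], depth=3
  push(B) -> stack = [B,C,C,B], depth=4
Final depth = 4

4


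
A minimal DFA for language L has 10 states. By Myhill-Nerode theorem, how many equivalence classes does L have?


Myhill-Nerode theorem:
Number of equivalence classes = number of states in minimal DFA
Minimal DFA states = 10
Therefore equivalence classes = 10

10


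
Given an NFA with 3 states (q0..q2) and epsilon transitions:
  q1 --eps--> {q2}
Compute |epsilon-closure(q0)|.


Starting from q0
Initialize closure = {q0}
q0 has no outgoing epsilon transitions -> nothing to add
Final closure: {q0}
Size = 1

1


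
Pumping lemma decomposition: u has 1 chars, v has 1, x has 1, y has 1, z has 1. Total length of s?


|s| = |u| + |v| + |x| + |y| + |z|
= 1 + 1 + 1 + 1 + 1
= 2 + 1 + 2
= 3 + 2
= 5

5


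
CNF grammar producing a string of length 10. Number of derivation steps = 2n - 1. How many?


Chomsky Normal Form derivation:
String length n = 10
Each step either:
  - Splits a nonterminal into two (n-1 such steps)
  - Converts a nonterminal to terminal (n such steps)
Total = (n-1) + n = 2n - 1
= 2(10) - 1
= 20 - 1
= 19

19


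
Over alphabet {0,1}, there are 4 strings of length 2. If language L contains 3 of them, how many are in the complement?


Alphabet: {0,1}
String length: 2
Total strings of length 2 = 2^2 = 4
Strings in L = 3
Complement = total - |L|
= 4 - 3
= 1

1


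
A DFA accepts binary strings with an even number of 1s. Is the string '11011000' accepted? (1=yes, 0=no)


DFA has 2 states: q_even (start, accept=yes) and q_odd
Processing string '11011000' character by character:
  Position 0: read '1', 1-count=1 -> q_odd
  Position 1: read '1', 1-count=2 -> q_even
  Position 2: read '0', 1-count=2 -> q_even (no change)
  Position 3: read '1', 1-count=3 -> q_odd
  Position 4: read '1', 1-count=4 -> q_even
  Position 5: read '0', 1-count=4 -> q_even (no change)
  Position 6: read '0', 1-count=4 -> q_even (no change)
  Position 7: read '0', 1-count=4 -> q_even (no change)
Final state: q_even, total 1s = 4 (even); the DFA requires an even count -> accept

1


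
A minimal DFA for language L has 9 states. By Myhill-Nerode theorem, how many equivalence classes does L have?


Myhill-Nerode theorem:
Number of equivalence classes = number of states in minimal DFA
Minimal DFA states = 9
Therefore equivalence classes = 9

9


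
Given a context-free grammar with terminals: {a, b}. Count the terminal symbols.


Terminal symbols: a, b
Counting each: a (#1), b (#2)
Total = 2

2


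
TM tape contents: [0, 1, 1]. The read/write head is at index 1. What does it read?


Tape: [0, 1, 1]
Positions: 0 1 2
Values:    0 1 1
Head at position 1
tape[1] = 1

1


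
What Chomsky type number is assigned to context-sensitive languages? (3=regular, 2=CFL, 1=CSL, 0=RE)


Chomsky hierarchy levels:
  Type 3: Regular (DFA/NFA/regex)
  Type 2: Context-free (PDA)
  Type 1: Context-sensitive
  Type 0: Recursively enumerable (TM)
'context-sensitive' corresponds to Type 1

1


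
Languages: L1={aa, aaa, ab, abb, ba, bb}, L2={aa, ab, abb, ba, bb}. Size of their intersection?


L1 = {aa, aaa, ab, abb, ba, bb}
L2 = {aa, ab, abb, ba, bb}
Checking each string in L1 against L2:
  'aa': in L2? Yes
  'aaa': in L2? No
  'ab': in L2? Yes
  'abb': in L2? Yes
  'ba': in L2? Yes
  'bb': in L2? Yes
Intersection = {aa, ab, abb, ba, bb}
|L1 ∩ L2| = 5

5


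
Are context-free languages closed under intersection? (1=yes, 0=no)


CFL closure properties:
  Closed under: union, concatenation, Kleene star
  NOT closed under: intersection, complement
Operation 'intersection' is in not-closed list -> No (not closed)

0


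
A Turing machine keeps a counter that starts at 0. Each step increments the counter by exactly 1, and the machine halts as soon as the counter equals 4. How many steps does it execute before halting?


Counter starts at 0. Counting sequence:
  Step 1: counter = 1
  Step 2: counter = 2
  Step 3: counter = 3
  Step 4: counter = 4
Counter reached 4 -> halt
Total steps = 4

4


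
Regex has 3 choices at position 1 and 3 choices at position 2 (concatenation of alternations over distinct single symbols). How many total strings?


First group: 3 alternatives
Second group: 3 alternatives
Concatenation: each choice from group 1 pairs with each from group 2
Total = 3 x 3 = 9

9


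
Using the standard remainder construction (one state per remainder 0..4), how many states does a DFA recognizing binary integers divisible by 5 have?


Divisibility by 5 is tracked via the remainder mod 5: 0, 1, ..., 4
The construction assigns one state to each remainder
Number of remainders = 5

5


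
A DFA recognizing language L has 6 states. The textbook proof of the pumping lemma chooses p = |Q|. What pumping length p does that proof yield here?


Pumping lemma for regular languages (standard proof):
Take p = |Q|, the number of DFA states.
Any string of length >= |Q| passes through |Q|+1 states while reading its first |Q| symbols,
so by pigeonhole some state repeats, giving the loop that can be pumped.
Here |Q| = 6
Therefore the proof uses p = 6

6


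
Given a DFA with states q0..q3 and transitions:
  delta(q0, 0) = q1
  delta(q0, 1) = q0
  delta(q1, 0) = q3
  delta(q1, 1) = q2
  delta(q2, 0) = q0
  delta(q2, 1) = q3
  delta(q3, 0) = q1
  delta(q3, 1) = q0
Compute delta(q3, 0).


Looking up transition function:
delta(q3, 0) in the table
Row: q3, Column: 0
Result: q1

q1


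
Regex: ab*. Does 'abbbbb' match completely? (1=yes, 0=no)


Pattern: ab*
String: 'abbbbb'
Pattern requires: exactly one 'a' followed by zero or more 'b's
First char is 'a' -> OK
Rest 'bbbbb': all b's? Yes
Result: 1

1


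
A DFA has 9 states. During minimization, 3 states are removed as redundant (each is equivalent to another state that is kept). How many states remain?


Original DFA: 9 states
Redundant states removed: 3
Minimized states = original - removed
= 9 - 3
= 6

6


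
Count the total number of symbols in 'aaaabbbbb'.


String: 'aaaabbbbb'
Counting characters:
  'a' appears 4 time(s)
  'b' appears 5 time(s)
Total length = 4 + 5 = 9

9


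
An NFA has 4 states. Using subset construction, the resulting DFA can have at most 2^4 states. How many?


NFA has 4 states
Subset construction: each DFA state = subset of NFA states
Maximum subsets = 2^4
2^4 = 16

16


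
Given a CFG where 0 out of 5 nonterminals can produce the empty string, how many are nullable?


Nonterminals: {S, A, B, C, D}
A nonterminal is nullable if it can derive epsilon
Counting nullable nonterminals: 0
Total nullable = 0

0


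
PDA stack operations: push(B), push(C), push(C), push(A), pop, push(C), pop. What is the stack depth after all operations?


Tracing stack operations:
  push(B) -> stack = [B], depth=1
  push(C) -> stack = [B,C], depth=2
  push(C) -> stack = [B,C,C], depth=3
  push(A) -> stack = [B,C,C,A], depth=4
  pop -> removed A, stack = [B,C,C], depth=3
  push(C) -> stack = [B,C,C,C], depth=4
  pop -> removed C, stack = [B,C,C], depth=3
Final depth = 3

3


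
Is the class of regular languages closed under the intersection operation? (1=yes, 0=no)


Regular languages are closed under:
- Union (DFA product construction)
- Intersection (DFA product construction)
- Complement (swap accept/reject states)
- Concatenation (NFA construction)
- Kleene star (NFA construction)
intersection is in this list
Therefore: closed

1


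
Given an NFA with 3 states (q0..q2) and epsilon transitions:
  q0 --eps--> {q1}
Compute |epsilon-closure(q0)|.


Starting from q0
Initialize closure = {q0}
Follow epsilon from q0 -> add q1
Final closure: {q0, q1}
Size = 2

2


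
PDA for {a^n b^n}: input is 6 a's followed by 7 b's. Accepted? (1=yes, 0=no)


Language requires equal numbers of a's and b's
PDA pushes for each 'a', pops for each 'b'
Number of a's = 6
Number of b's = 7
6 != 7 -> Reject

0


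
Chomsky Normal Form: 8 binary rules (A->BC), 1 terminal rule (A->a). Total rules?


CNF allows two rule forms:
  A -> BC (binary): 8 rules
  A -> a (terminal): 1 rule
Total = 8 + 1 = 9

9


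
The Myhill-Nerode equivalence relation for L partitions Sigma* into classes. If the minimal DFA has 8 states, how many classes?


Myhill-Nerode theorem:
Number of equivalence classes = number of states in minimal DFA
Minimal DFA states = 8
Therefore equivalence classes = 8

8


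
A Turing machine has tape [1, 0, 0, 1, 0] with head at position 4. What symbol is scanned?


Tape: [1, 0, 0, 1, 0]
Positions: 0 1 2 3 4
Values:    1 0 0 1 0
Head at position 4
tape[4] = 0

0


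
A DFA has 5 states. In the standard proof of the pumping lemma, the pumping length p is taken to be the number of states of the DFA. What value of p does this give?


Pumping lemma for regular languages (standard proof):
Take p = |Q|, the number of DFA states.
Any string of length >= |Q| passes through |Q|+1 states while reading its first |Q| symbols,
so by pigeonhole some state repeats, giving the loop that can be pumped.
Here |Q| = 5
Therefore the proof uses p = 5

5


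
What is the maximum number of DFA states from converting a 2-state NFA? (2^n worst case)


NFA has 2 states
Subset construction: each DFA state = subset of NFA states
Maximum subsets = 2^2
2^2 = 4

4


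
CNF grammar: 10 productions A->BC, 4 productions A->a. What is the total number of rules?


CNF allows two rule forms:
  A -> BC (binary): 10 rules
  A -> a (terminal): 4 rules
Total = 10 + 4 = 14

14


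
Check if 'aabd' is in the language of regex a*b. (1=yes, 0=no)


Pattern: a*b
String: 'aabd'
Pattern requires: zero or more 'a's followed by exactly one 'b'
Found 2 leading 'a's
Remaining: 'bd'
Remaining is not 'b' -> no match
Result: 0

0


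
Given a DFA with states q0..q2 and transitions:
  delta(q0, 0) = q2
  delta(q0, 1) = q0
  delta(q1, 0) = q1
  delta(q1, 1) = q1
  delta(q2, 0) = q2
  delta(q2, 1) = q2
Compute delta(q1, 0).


Looking up transition function:
delta(q1, 0) in the table
Row: q1, Column: 0
Result: q1

q1


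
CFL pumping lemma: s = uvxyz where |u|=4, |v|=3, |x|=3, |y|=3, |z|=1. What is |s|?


|s| = |u| + |v| + |x| + |y| + |z|
= 4 + 3 + 3 + 3 + 1
= 7 + 3 + 4
= 10 + 4
= 14

14


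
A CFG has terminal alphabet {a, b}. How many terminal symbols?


Terminal symbols: a, b
Counting each: a (#1), b (#2)
Total = 2

2


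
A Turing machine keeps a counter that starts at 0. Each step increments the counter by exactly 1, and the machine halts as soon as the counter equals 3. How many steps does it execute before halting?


Counter starts at 0. Counting sequence:
  Step 1: counter = 1
  Step 2: counter = 2
  Step 3: counter = 3
Counter reached 3 -> halt
Total steps = 3

3


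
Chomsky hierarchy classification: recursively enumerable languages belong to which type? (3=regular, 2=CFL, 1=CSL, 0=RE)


Chomsky hierarchy levels:
  Type 3: Regular (DFA/NFA/regex)
  Type 2: Context-free (PDA)
  Type 1: Context-sensitive
  Type 0: Recursively enumerable (TM)
'recursively enumerable' corresponds to Type 0

0


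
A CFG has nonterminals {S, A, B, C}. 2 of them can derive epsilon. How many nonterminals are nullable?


Nonterminals: {S, A, B, C}
A nonterminal is nullable if it can derive epsilon
Counting nullable nonterminals: 2
Total nullable = 2

2


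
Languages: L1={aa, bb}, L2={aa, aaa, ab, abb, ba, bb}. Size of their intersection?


L1 = {aa, bb}
L2 = {aa, aaa, ab, abb, ba, bb}
Checking each string in L1 against L2:
  'aa': in L2? Yes
  'bb': in L2? Yes
Intersection = {aa, bb}
|L1 ∩ L2| = 2

2


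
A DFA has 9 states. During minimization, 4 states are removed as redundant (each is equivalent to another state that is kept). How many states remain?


Original DFA: 9 states
Redundant states removed: 4
Minimized states = original - removed
= 9 - 4
= 5

5


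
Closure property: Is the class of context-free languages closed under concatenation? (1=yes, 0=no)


CFL closure properties:
  Closed under: union, concatenation, Kleene star
  NOT closed under: intersection, complement
Operation 'concatenation' is in closed list -> Yes (closed)

1


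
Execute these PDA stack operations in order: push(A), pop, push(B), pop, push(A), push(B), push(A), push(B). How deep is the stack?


Tracing stack operations:
  push(A) -> stack = [A], depth=1
  pop -> removed A, stack = [], depth=0
  push(B) -> stack = [B], depth=1
  pop -> removed B, stack = [], depth=0
  push(A) -> stack = [A], depth=1
  push(B) -> stack = [A,B], depth=2
  push(A) -> stack = [A,B,A], depth=3
  push(B) -> stack = [A,B,A,B], depth=4
Final depth = 4

4


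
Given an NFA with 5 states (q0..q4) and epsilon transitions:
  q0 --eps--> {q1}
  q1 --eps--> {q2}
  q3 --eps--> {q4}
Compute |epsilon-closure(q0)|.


Starting from q0
Initialize closure = {q0}
Follow epsilon from q0 -> add q1
Follow epsilon from q1 -> add q2
Final closure: {q0, q1, q2}
Size = 3

3


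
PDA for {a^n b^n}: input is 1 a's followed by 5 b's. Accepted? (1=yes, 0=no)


Language requires equal numbers of a's and b's
PDA pushes for each 'a', pops for each 'b'
Number of a's = 1
Number of b's = 5
1 != 5 -> Reject

0


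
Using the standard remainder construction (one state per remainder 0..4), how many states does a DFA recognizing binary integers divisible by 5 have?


Divisibility by 5 is tracked via the remainder mod 5: 0, 1, ..., 4
The construction assigns one state to each remainder
Number of remainders = 5

5


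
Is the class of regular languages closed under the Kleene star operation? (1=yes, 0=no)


Regular languages are closed under:
- Union (DFA product construction)
- Intersection (DFA product construction)
- Complement (swap accept/reject states)
- Concatenation (NFA construction)
- Kleene star (NFA construction)
Kleene star is in this list
Therefore: closed

1


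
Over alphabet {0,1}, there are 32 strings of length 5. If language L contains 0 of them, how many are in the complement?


Alphabet: {0,1}
String length: 5
Total strings of length 5 = 2^5 = 32
Strings in L = 0
Complement = total - |L|
= 32 - 0
= 32

32


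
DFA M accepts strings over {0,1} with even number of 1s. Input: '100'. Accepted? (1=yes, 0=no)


DFA has 2 states: q_even (start, accept=yes) and q_odd
Processing string '100' character by character:
  Position 0: read '1', 1-count=1 -> q_odd
  Position 1: read '0', 1-count=1 -> q_odd (no change)
  Position 2: read '0', 1-count=1 -> q_odd (no change)
Final state: q_odd, total 1s = 1 (odd); the DFA requires an even count -> reject

0


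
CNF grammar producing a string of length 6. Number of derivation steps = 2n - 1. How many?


Chomsky Normal Form derivation:
String length n = 6
Each step either:
  - Splits a nonterminal into two (n-1 such steps)
  - Converts a nonterminal to terminal (n such steps)
Total = (n-1) + n = 2n - 1
= 2(6) - 1
= 12 - 1
= 11

11


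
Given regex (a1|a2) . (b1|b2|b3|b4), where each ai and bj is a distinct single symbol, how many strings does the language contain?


First group: 2 alternatives
Second group: 4 alternatives
Concatenation: each choice from group 1 pairs with each from group 2
Total = 2 x 4 = 8

8


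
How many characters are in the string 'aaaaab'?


String: 'aaaaab'
Counting characters:
  'a' appears 5 time(s)
  'b' appears 1 time(s)
Total length = 5 + 1 = 6

6


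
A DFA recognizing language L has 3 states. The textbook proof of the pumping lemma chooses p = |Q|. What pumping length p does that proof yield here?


Pumping lemma for regular languages (standard proof):
Take p = |Q|, the number of DFA states.
Any string of length >= |Q| passes through |Q|+1 states while reading its first |Q| symbols,
so by pigeonhole some state repeats, giving the loop that can be pumped.
Here |Q| = 3
Therefore the proof uses p = 3

3


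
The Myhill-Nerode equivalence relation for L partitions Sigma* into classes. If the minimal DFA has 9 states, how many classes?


Myhill-Nerode theorem:
Number of equivalence classes = number of states in minimal DFA
Minimal DFA states = 9
Therefore equivalence classes = 9

9


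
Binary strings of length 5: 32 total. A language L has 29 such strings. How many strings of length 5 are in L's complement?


Alphabet: {0,1}
String length: 5
Total strings of length 5 = 2^5 = 32
Strings in L = 29
Complement = total - |L|
= 32 - 29
= 3

3


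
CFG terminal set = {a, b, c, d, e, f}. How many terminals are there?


Terminal symbols: a, b, c, d, e, f
Counting each: a (#1), b (#2), c (#3), d (#4), e (#5), f (#6)
Total = 6

6


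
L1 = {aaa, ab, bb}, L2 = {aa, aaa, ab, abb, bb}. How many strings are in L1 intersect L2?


L1 = {aaa, ab, bb}
L2 = {aa, aaa, ab, abb, bb}
Checking each string in L1 against L2:
  'aaa': in L2? Yes
  'ab': in L2? Yes
  'bb': in L2? Yes
Intersection = {aaa, ab, bb}
|L1 ∩ L2| = 3

3


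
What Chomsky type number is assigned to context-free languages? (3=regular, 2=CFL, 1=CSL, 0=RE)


Chomsky hierarchy levels:
  Type 3: Regular (DFA/NFA/regex)
  Type 2: Context-free (PDA)
  Type 1: Context-sensitive
  Type 0: Recursively enumerable (TM)
'context-free' corresponds to Type 2

2


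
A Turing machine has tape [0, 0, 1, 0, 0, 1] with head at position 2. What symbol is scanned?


Tape: [0, 0, 1, 0, 0, 1]
Positions: 0 1 2 3 4 5
Values:    0 0 1 0 0 1
Head at position 2
tape[2] = 1

1


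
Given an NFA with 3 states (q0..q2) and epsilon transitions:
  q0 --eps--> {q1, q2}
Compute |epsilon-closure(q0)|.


Starting from q0
Initialize closure = {q0}
Follow epsilon from q0 -> add q1
Follow epsilon from q0 -> add q2
Final closure: {q0, q1, q2}
Size = 3

3


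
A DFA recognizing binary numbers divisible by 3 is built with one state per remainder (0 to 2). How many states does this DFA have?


Divisibility by 3 is tracked via the remainder mod 3: 0, 1, ..., 2
The construction assigns one state to each remainder
Number of remainders = 3

3


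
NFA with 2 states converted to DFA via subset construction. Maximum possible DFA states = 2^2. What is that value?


NFA has 2 states
Subset construction: each DFA state = subset of NFA states
Maximum subsets = 2^2
2^2 = 4

4


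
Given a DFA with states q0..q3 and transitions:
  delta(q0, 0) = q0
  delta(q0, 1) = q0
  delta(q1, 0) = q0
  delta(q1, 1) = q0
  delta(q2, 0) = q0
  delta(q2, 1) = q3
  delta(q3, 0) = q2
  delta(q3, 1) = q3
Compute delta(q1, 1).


Looking up transition function:
delta(q1, 1) in the table
Row: q1, Column: 1
Result: q0

q0


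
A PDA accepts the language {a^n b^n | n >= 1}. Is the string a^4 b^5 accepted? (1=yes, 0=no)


Language requires equal numbers of a's and b's
PDA pushes for each 'a', pops for each 'b'
Number of a's = 4
Number of b's = 5
4 != 5 -> Reject

0


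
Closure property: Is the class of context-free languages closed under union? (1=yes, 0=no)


CFL closure properties:
  Closed under: union, concatenation, Kleene star
  NOT closed under: intersection, complement
Operation 'union' is in closed list -> Yes (closed)

1


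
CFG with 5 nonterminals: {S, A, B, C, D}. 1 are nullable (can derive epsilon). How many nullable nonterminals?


Nonterminals: {S, A, B, C, D}
A nonterminal is nullable if it can derive epsilon
Counting nullable nonterminals: 1
Total nullable = 1

1


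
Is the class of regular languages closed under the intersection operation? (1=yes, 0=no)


Regular languages are closed under:
- Union (DFA product construction)
- Intersection (DFA product construction)
- Complement (swap accept/reject states)
- Concatenation (NFA construction)
- Kleene star (NFA construction)
intersection is in this list
Therefore: closed

1
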